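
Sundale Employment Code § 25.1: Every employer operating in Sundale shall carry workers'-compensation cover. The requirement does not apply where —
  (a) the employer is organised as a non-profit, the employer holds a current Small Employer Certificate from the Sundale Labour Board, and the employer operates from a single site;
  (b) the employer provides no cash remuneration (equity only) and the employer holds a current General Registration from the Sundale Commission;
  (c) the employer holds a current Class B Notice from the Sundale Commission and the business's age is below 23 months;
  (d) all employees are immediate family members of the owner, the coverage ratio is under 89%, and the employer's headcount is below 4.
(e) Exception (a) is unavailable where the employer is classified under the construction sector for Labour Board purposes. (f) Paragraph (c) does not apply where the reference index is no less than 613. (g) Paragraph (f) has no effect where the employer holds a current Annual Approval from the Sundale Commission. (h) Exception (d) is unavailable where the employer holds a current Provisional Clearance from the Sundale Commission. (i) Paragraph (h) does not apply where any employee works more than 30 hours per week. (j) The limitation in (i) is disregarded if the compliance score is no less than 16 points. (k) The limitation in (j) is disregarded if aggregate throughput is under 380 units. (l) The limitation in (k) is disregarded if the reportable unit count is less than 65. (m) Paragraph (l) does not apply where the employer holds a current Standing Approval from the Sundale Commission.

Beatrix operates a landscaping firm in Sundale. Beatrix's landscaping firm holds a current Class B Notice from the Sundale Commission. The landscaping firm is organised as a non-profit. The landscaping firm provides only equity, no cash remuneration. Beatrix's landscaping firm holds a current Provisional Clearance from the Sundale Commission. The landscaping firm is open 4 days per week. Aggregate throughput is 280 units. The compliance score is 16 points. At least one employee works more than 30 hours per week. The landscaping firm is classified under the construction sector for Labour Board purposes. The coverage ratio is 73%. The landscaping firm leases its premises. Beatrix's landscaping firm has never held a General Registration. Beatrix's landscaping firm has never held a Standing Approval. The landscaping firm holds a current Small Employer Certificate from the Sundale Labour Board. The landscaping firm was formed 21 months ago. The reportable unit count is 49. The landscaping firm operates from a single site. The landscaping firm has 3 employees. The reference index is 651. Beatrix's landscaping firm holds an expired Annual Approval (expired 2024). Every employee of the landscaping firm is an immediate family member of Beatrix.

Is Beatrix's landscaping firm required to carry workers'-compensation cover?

Exception (a): the employer is a non-profit; a current Small Employer Certificate is held; the employer operates from a single site — every condition holds. But applying paragraph (e): (e) is triggered — the landscaping firm is classified under the construction sector. So (a) is unavailable.
Exception (b) requires that the employer holds a current General Registration from the Sundale Commission; but there is no General Registration in force, so (b) is unavailable.
Exception (c) is satisfied on its face — a current Class B Notice is held; the business's age is 21 months, below the 23 months limit. Turning to paragraphs (f)–(g): (f) is triggered — the reference index is 651, meeting the 613 threshold. (g), which would lift (f), is not triggered — no current Annual Approval is held. Exception (c) does not apply.
All of (d)'s requirements are met (every employee is an immediate family member; the coverage ratio is 73%, under the 89% limit; the employer's headcount is 3, below the 4 limit). But: (h) operates against (d): a current Provisional Clearance is held. (i) applies (at least one employee exceeds 30 hours/week), but is itself disapplied by (j): (j) is engaged — the compliance score is 16 points, meeting the 16 points threshold. (k) would limit (j) — aggregate throughput is 280 units, under the 380 units limit — but (l) sets (k) aside: (l) operates against (k): the reportable unit count is 49, less than the 65 limit. (m) does not operate here (no current Standing Approval is held), so (l) stands. Exception (d) does not apply.
No exception displaces § 25.1.

Yes — Beatrix's landscaping firm must carry workers'-compensation cover.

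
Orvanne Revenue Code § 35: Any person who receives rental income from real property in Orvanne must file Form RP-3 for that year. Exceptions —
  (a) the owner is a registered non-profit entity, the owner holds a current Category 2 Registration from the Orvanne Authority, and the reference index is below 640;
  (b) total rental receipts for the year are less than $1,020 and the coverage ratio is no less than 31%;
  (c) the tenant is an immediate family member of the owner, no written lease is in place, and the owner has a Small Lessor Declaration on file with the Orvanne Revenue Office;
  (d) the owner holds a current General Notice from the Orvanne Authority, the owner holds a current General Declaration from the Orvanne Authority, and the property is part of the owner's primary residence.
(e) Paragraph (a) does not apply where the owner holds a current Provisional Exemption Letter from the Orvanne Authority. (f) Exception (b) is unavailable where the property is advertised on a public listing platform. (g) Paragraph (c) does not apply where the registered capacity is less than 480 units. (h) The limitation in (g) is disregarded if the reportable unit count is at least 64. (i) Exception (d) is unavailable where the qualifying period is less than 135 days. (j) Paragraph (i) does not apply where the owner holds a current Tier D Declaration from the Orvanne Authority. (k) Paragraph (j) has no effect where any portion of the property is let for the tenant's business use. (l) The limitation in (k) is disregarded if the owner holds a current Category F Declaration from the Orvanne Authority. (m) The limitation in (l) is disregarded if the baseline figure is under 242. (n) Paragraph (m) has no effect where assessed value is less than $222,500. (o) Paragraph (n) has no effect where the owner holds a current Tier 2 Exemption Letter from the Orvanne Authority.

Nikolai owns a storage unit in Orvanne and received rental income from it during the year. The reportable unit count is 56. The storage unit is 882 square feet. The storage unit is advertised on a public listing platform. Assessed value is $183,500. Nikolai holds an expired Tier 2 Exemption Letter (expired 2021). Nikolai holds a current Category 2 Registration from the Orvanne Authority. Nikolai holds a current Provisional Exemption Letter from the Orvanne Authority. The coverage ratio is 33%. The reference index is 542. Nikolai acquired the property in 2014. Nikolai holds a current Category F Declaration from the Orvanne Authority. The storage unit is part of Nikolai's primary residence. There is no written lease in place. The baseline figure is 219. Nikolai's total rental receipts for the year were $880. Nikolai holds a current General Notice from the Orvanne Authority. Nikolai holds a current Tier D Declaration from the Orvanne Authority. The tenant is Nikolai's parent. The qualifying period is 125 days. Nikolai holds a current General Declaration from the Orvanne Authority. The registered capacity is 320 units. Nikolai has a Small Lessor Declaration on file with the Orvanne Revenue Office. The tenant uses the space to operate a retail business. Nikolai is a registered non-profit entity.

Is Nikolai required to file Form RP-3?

Exception (a) is satisfied on its face — Nikolai is a registered non-profit; a current Category 2 Registration is held; the reference index is 542, below the 640 limit. However, paragraph (e) must be considered: (e) operates against (a): a current Provisional Exemption Letter is held. Exception (a) does not apply.
Exception (b): total rental receipts for the year are $880, less than the $1,020 limit; the coverage ratio is 33%, meeting the 31% threshold — every condition holds. But: (f) is engaged — the property is publicly advertised. (b) is therefore removed.
Exception (c): the tenant is an immediate family member; there is no written lease; a Small Lessor Declaration is on file — every condition holds. Turning to paragraphs (g)–(h): (g) operates against (c): the registered capacity is 320 units, less than the 480 units limit. (h) is not engaged (the reportable unit count is 56, short of 64), so (g) stands. Exception (c) does not apply.
Exception (d)'s conditions are all satisfied: a current General Notice is held; a current General Declaration is held; the storage unit is part of the primary residence. Under paragraphs (i)–(o): (i) is triggered (the qualifying period is 125 days, less than the 135 days limit), but is itself disapplied by (j): (j) operates against (i): a current Tier D Declaration is held. (k) is triggered (the space is let for business use), but is overridden by (l): (l) operates — a current Category F Declaration is held. (m) operates (the baseline figure is 219, under the 242 limit), but is displaced by (n): (n) operates against (m): assessed value is $183,500, less than the $222,500 limit. (o), which would lift (n), is inapplicable — the Tier 2 Exemption Letter is not current. Exception (d) stands.

No — exception (d) applies; Nikolai is not required to file Form RP-3.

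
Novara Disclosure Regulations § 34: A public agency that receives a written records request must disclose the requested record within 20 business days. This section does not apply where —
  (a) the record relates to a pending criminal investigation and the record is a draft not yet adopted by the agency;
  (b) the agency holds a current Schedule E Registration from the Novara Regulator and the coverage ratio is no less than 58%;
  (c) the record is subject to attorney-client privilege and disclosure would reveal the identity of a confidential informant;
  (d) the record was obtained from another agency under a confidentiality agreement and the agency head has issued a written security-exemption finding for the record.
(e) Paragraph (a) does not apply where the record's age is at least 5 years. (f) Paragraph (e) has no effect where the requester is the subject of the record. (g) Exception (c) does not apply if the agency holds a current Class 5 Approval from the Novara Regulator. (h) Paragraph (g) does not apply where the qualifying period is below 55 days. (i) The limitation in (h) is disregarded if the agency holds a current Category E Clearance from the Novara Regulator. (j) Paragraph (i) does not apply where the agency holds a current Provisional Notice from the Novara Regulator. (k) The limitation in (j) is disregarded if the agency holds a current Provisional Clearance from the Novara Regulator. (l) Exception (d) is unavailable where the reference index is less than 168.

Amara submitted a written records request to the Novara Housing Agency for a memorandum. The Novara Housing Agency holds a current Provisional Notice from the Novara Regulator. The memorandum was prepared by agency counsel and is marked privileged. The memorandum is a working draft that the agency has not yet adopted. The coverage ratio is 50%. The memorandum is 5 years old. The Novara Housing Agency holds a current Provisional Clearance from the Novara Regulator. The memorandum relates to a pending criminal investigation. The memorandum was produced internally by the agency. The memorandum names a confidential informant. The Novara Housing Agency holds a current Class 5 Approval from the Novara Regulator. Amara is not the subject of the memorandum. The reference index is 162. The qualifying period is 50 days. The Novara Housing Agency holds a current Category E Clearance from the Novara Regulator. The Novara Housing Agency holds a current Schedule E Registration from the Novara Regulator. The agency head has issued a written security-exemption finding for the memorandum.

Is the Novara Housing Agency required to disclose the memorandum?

Yes — the Novara Housing Agency must disclose the memorandum.

Exception (a) is satisfied on its face — the memorandum relates to a pending investigation; the memorandum is an unadopted draft. Turning to paragraphs (e)–(f): (e) applies — the record's age is 5 years, meeting the 5 years threshold. (f) is not engaged (Amara is not the subject of the memorandum), so (e) stands. So (a) is unavailable.
Exception (b) does not apply: the coverage ratio is 50%, short of 58%.
Exception (c): the memorandum is privileged; the memorandum names a confidential informant — every condition holds. But: (g) operates against (c): a current Class 5 Approval is held. (h) would limit (g) — the qualifying period is 50 days, below the 55 days limit — but (i) sets (h) aside: (i) operates against (h): a current Category E Clearance is held. (j) is triggered (a current Provisional Notice is held), but is displaced by (k): (k) operates against (j): a current Provisional Clearance is held. Exception (c) does not apply.
Exception (d) requires that the record was obtained from another agency under a confidentiality agreement; but the memorandum was produced internally, so (d) is unavailable.
No exception displaces § 34.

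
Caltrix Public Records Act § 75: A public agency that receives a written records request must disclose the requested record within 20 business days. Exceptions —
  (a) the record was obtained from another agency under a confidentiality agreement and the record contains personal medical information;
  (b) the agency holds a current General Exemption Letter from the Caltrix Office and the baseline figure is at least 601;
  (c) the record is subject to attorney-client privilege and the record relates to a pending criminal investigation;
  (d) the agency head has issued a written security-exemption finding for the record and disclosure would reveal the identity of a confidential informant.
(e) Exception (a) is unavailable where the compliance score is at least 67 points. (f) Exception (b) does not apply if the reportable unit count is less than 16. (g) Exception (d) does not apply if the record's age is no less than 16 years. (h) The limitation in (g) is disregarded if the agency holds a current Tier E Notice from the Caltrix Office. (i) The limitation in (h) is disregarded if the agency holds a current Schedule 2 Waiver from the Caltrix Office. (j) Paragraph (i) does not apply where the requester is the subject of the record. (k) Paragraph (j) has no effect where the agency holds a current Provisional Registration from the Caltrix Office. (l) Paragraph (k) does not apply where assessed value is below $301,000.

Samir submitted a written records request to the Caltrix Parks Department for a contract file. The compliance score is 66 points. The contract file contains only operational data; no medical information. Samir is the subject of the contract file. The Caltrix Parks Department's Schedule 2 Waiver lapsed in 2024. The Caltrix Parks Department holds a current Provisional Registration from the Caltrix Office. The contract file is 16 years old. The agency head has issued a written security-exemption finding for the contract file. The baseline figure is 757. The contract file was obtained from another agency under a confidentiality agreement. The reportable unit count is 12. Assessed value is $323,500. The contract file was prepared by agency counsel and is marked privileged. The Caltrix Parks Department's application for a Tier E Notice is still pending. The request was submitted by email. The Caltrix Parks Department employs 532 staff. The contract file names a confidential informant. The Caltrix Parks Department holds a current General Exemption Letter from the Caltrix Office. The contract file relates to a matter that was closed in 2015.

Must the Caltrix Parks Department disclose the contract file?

Exception (a) requires that the record contains personal medical information; but the contract file contains only operational data, so (a) is unavailable.
All of (b)'s requirements are met (a current General Exemption Letter is held; the baseline figure is 757, meeting the 601 threshold). However, paragraph (f) must be considered: (f) operates — the reportable unit count is 12, less than the 16 limit. (b) is therefore removed.
Exception (c) requires that the record relates to a pending criminal investigation; but the contract file relates to a closed matter, so (c) is unavailable.
All of (d)'s requirements are met (a written security-exemption finding has been issued; the contract file names a confidential informant). Turning to paragraphs (g)–(l): (g) operates against (d): the record's age is 16 years, meeting the 16 years threshold. (h), which would lift (g), is not engaged — there is no Tier E Notice in force. So (d) is unavailable.
Every exception is unavailable, so the rule governs.

Yes — the Caltrix Parks Department must disclose the contract file.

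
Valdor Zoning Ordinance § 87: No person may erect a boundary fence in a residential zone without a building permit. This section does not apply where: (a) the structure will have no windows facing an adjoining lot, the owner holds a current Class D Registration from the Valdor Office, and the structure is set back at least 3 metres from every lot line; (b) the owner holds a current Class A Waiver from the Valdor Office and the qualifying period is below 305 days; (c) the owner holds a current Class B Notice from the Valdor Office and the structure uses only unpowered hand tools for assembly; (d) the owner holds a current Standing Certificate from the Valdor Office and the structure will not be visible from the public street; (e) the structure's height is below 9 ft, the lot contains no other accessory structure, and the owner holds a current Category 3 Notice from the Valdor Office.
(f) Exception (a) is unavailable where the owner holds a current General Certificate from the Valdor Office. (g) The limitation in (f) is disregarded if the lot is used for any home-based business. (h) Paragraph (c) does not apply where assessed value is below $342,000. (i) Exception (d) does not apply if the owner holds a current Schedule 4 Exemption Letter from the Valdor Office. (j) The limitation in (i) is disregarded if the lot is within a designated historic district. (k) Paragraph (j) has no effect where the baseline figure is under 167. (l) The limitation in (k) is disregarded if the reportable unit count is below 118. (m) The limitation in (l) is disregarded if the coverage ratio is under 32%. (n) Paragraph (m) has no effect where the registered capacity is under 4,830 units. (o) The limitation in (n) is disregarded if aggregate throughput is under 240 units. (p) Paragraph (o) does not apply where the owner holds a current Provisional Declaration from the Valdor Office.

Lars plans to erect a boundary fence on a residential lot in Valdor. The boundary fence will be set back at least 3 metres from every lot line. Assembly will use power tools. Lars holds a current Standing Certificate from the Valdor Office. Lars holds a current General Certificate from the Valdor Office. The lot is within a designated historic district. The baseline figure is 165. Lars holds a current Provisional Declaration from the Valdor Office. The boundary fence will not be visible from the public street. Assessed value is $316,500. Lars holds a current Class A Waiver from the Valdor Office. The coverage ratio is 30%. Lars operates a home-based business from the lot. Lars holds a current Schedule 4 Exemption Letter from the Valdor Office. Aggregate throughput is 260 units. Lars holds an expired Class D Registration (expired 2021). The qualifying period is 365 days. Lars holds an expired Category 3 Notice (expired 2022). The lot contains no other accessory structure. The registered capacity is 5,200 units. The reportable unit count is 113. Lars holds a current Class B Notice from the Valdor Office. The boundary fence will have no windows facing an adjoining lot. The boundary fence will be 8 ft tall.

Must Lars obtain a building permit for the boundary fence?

Yes — Lars must obtain a building permit.

Exception (a) requires that the owner holds a current Class D Registration from the Valdor Office; but no current Class D Registration is held, so (a) is unavailable.
Exception (b) requires that the qualifying period is below 305 days; but the qualifying period is 365 days, not below 305 days, so (b) is unavailable.
Exception (c) does not apply: assembly uses power tools.
Exception (d)'s conditions are all satisfied: a current Standing Certificate is held; the structure will not be visible from the street. However, paragraphs (i)–(p) must be considered: (i) operates against (d): a current Schedule 4 Exemption Letter is held. (j) is triggered (the lot is in a historic district), but is displaced by (k): (k) operates — the baseline figure is 165, under the 167 limit. (l) would limit (k) — the reportable unit count is 113, below the 118 limit — but (m) sets (l) aside: (m) is engaged — the coverage ratio is 30%, under the 32% limit. (n) is not engaged (the registered capacity is 5,200 units, not under 4,830 units), so (m) stands. Exception (d) does not apply.
Exception (e) requires that the owner holds a current Category 3 Notice from the Valdor Office; but there is no Category 3 Notice in force, so (e) is unavailable.
None of the exceptions is available; § 87 applies in full.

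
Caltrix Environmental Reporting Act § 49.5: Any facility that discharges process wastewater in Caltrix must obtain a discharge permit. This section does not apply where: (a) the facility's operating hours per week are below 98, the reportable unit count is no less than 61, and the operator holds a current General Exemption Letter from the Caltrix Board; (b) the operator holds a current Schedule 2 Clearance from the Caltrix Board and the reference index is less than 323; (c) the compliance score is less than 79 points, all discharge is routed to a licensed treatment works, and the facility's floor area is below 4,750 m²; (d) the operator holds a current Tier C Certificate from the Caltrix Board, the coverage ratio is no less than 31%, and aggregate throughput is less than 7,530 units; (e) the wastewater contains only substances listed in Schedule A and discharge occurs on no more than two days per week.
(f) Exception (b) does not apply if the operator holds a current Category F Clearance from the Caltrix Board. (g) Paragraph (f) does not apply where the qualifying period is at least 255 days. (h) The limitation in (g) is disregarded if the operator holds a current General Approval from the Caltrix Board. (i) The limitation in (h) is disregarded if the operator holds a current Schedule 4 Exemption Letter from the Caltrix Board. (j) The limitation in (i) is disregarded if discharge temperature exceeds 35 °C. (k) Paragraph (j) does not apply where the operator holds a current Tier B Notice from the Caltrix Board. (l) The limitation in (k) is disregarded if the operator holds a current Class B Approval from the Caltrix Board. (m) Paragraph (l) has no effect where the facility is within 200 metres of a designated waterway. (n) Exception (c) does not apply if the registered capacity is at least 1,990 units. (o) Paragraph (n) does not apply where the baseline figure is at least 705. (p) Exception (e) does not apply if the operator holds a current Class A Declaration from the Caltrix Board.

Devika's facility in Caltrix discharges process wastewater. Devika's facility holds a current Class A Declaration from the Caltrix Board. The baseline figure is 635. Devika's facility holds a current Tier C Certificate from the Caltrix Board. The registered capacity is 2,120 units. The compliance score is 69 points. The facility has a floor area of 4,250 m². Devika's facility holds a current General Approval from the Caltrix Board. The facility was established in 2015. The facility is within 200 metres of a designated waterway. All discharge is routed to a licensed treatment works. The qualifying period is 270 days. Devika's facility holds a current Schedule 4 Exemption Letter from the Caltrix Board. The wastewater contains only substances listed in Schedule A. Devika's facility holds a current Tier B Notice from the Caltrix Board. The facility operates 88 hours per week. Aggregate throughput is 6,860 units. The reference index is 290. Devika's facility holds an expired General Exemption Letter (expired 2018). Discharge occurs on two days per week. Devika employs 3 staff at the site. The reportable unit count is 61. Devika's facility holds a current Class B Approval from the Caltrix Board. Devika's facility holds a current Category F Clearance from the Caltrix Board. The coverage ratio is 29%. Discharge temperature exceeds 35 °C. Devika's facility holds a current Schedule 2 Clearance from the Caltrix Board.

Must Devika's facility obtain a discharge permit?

No — exception (b) applies; Devika's facility is not required to obtain a discharge permit.

Exception (a) does not apply: the General Exemption Letter is not current.
Exception (b): a current Schedule 2 Clearance is held; the reference index is 290, less than the 323 limit — every condition holds. As to paragraphs (f)–(m): (f) operates (a current Category F Clearance is held), but is displaced by (g): (g) is triggered — the qualifying period is 270 days, meeting the 255 days threshold. (h) would limit (g) — a current General Approval is held — but (i) sets (h) aside: (i) is engaged — a current Schedule 4 Exemption Letter is held. (j) would limit (i) — discharge temperature exceeds 35 °C — but (k) sets (j) aside: (k) operates — a current Tier B Notice is held. (l) is engaged (a current Class B Approval is held), but yields to (m): (m) applies — the facility is within 200 m of a designated waterway. So (b) applies.
All of (c)'s requirements are met (the compliance score is 69 points, less than the 79 points limit; discharge is routed to a licensed treatment works; the facility's floor area is 4,250 m², below the 4,750 m² limit). Turning to paragraphs (n)–(o): (n) operates against (c): the registered capacity is 2,120 units, meeting the 1,990 units threshold. (o), which would lift (n), is not engaged — the baseline figure is 635, short of 705. Exception (c) does not apply.
Exception (d) does not apply: the coverage ratio is 29%, short of 31%.
Exception (e): the wastewater is Schedule-A-only; discharge occurs on no more than two days per week — every condition holds. But: (p) operates — a current Class A Declaration is held. So (e) is unavailable.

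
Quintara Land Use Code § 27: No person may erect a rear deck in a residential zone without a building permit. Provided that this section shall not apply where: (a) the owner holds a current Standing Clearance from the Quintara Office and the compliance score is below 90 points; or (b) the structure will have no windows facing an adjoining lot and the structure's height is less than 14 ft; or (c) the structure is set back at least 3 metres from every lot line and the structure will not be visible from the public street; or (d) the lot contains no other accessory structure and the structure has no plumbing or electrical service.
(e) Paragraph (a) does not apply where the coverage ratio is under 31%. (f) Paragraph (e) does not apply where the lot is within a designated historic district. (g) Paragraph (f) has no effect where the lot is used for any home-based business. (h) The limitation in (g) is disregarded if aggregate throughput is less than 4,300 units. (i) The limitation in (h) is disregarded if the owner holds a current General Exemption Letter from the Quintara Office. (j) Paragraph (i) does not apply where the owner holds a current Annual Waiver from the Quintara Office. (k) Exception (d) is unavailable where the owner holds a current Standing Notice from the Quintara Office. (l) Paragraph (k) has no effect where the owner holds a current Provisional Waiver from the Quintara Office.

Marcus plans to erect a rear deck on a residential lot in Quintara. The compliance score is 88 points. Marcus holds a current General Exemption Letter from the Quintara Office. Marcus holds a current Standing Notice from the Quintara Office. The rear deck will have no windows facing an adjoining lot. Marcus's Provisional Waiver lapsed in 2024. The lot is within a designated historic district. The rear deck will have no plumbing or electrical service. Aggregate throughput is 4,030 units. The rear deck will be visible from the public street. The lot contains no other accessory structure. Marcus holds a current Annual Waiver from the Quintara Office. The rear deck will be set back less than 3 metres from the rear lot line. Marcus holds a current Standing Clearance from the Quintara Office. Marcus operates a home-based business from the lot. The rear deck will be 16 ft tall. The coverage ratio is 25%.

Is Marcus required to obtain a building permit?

Exception (a): a current Standing Clearance is held; the compliance score is 88 points, below the 90 points limit — every condition holds. Applying paragraphs (e)–(j): (e) would limit (a) — the coverage ratio is 25%, under the 31% limit — but (f) sets (e) aside: (f) is engaged — the lot is in a historic district. (g) applies (a home-based business operates on the lot), but yields to (h): (h) operates — aggregate throughput is 4,030 units, less than the 4,300 units limit. (i) would limit (h) — a current General Exemption Letter is held — but (j) sets (i) aside: (j) operates against (i): a current Annual Waiver is held. So (a) applies.
Exception (b) does not apply: the structure's height is 16 ft, not less than 14 ft.
Exception (c) fails — the rear setback is under 3 m.
Exception (d)'s conditions are all satisfied: the lot has no other accessory structure; there is no plumbing or electrical service. However, paragraphs (k)–(l) must be considered: (k) operates against (d): a current Standing Notice is held. (l) is inapplicable (there is no Provisional Waiver in force), so (k) stands. So (d) is unavailable.

No — exception (a) applies; Marcus does not need a building permit.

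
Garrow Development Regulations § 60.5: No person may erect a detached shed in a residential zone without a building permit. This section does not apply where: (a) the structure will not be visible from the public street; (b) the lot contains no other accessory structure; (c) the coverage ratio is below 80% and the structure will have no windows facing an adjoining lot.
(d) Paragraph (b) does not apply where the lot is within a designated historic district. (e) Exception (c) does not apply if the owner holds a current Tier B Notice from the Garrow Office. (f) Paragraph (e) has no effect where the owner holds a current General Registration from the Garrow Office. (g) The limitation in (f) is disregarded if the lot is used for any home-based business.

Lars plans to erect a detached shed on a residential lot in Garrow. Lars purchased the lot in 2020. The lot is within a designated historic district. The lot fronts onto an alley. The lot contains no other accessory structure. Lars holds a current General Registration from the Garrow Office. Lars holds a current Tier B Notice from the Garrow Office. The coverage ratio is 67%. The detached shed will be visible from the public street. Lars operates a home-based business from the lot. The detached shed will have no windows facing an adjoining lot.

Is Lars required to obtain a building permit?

Yes — Lars must obtain a building permit.

Exception (a) requires that the structure will not be visible from the public street; but the structure will be visible from the street, so (a) is unavailable.
Exception (b)'s conditions are all satisfied: the lot has no other accessory structure. However, paragraph (d) must be considered: (d) operates against (b): the lot is in a historic district. So (b) is unavailable.
Exception (c): the coverage ratio is 67%, below the 80% limit; no windows face an adjoining lot — every condition holds. Turning to paragraphs (e)–(g): (e) applies — a current Tier B Notice is held. (f) is engaged (a current General Registration is held), but is overridden by (g): (g) is engaged — a home-based business operates on the lot. (c) is therefore removed.
No exception displaces § 60.5.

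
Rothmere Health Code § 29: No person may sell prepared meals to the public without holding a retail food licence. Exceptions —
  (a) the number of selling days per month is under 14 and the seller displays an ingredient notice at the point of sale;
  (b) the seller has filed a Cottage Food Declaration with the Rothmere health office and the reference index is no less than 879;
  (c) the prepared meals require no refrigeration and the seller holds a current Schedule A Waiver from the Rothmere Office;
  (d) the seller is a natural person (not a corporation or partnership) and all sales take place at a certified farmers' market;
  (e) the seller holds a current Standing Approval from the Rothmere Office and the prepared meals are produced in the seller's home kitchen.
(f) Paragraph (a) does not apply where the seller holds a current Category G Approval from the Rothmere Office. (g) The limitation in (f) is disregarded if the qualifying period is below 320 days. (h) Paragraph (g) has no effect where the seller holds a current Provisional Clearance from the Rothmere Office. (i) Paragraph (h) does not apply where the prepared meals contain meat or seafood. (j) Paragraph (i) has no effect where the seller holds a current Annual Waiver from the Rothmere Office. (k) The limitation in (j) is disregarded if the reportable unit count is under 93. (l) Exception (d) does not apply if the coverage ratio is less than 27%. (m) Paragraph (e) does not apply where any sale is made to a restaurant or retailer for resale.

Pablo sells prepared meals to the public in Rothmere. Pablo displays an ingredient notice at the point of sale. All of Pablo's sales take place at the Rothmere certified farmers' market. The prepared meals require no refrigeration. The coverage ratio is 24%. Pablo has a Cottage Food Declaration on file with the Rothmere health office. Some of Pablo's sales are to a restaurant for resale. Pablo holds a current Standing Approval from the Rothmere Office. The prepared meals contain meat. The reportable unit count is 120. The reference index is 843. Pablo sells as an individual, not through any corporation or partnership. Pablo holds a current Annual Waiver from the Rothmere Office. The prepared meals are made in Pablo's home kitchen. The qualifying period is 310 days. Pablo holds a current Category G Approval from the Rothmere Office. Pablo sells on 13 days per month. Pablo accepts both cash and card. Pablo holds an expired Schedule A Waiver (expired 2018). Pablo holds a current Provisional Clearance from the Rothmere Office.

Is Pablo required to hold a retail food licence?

Exception (a)'s conditions are all satisfied: the number of selling days per month is 13, under the 14 limit; an ingredient notice is displayed. However, paragraphs (f)–(k) must be considered: (f) operates against (a): a current Category G Approval is held. (g) would limit (f) — the qualifying period is 310 days, below the 320 days limit — but (h) sets (g) aside: (h) operates against (g): a current Provisional Clearance is held. (i) is triggered (the prepared meals contain meat), but is itself disapplied by (j): (j) is triggered — a current Annual Waiver is held. (k), which would lift (j), is not triggered — the reportable unit count is 120, not under 93. Exception (a) does not apply.
Exception (b) does not apply: the reference index is 843, short of 879.
Exception (c) does not apply: there is no Schedule A Waiver in force.
Exception (d): the seller is a natural person; all sales are at a certified farmers' market — every condition holds. Turning to paragraph (l): (l) is triggered — the coverage ratio is 24%, less than the 27% limit. (d) is therefore removed.
Exception (e)'s conditions are all satisfied: a current Standing Approval is held; the prepared meals are home-kitchen produced. But applying paragraph (m): (m) operates — some sales are to a restaurant for resale. (e) is therefore removed.
No exception applies. The general rule governs.

Yes — Pablo must hold a retail food licence.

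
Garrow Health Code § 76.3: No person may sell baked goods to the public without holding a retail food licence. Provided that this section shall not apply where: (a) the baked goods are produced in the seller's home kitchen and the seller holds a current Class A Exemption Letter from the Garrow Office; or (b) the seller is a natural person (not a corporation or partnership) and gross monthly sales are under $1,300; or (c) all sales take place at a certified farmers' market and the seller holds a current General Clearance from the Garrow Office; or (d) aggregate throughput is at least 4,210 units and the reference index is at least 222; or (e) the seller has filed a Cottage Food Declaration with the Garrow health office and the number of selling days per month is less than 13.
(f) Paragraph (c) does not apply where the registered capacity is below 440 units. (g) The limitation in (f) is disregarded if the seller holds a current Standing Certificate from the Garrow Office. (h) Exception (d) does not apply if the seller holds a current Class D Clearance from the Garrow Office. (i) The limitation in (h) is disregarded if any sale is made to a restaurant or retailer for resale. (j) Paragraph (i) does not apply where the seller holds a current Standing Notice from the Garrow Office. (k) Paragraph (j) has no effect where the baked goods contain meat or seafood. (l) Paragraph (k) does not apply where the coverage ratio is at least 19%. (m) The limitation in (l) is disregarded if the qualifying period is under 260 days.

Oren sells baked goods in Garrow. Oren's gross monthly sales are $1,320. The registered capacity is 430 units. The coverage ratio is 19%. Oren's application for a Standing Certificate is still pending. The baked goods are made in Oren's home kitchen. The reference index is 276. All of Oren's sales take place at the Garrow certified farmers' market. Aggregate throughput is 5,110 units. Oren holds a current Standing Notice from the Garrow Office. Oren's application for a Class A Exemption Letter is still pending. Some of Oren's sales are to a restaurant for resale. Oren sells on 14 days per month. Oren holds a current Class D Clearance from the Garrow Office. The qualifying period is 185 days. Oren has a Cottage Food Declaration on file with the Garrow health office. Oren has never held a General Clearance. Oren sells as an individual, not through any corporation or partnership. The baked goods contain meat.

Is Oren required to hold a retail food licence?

No — exception (d) applies; Oren is not required to hold a retail food licence.

Exception (a) fails — there is no Class A Exemption Letter in force.
Exception (b) requires that gross monthly sales are under $1,300; but gross monthly sales are $1,320, not under $1,300, so (b) is unavailable.
Exception (c) fails — no current General Clearance is held.
All of (d)'s requirements are met (aggregate throughput is 5,110 units, meeting the 4,210 units threshold; the reference index is 276, meeting the 222 threshold). Applying paragraphs (h)–(m): (h) is engaged (a current Class D Clearance is held), but is itself disapplied by (i): (i) operates against (h): some sales are to a restaurant for resale. (j) would limit (i) — a current Standing Notice is held — but (k) sets (j) aside: (k) applies — the baked goods contain meat. (l) operates (the coverage ratio is 19%, meeting the 19% threshold), but is displaced by (m): (m) applies — the qualifying period is 185 days, under the 260 days limit. Exception (d) stands.
Exception (e) fails — the number of selling days per month is 14, not less than 13.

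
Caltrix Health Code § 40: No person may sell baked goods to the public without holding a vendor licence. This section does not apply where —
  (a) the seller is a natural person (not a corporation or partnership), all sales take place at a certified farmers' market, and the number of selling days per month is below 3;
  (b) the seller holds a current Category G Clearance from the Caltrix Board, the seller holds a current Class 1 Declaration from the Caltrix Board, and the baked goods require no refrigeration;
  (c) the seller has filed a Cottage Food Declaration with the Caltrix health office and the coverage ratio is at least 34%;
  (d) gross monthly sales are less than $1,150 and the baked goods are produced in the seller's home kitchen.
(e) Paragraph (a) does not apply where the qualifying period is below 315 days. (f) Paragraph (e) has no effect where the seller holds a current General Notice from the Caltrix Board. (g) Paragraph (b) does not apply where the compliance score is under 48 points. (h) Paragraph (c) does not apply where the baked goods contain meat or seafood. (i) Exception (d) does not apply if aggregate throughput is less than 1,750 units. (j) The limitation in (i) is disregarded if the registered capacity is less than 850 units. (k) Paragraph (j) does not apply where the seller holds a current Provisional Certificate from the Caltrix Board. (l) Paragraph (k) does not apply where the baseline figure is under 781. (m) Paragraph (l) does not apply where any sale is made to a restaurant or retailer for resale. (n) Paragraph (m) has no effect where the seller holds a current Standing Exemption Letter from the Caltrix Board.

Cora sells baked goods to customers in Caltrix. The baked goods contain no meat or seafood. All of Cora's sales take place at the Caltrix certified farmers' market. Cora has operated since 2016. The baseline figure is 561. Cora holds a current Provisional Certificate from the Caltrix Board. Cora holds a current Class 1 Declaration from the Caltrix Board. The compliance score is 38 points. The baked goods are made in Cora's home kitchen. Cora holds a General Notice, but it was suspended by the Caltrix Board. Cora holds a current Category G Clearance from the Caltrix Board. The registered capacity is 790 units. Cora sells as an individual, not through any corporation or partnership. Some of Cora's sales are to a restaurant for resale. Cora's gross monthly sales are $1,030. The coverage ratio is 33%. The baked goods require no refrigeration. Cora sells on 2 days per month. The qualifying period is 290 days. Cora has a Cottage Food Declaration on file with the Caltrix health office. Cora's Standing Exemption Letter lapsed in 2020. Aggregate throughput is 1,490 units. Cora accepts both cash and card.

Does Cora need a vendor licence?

All of (a)'s requirements are met (the seller is a natural person; all sales are at a certified farmers' market; the number of selling days per month is 2, below the 3 limit). However, paragraphs (e)–(f) must be considered: (e) operates against (a): the qualifying period is 290 days, below the 315 days limit. (f), which would lift (e), does not operate here — the General Notice is not current. Exception (a) does not apply.
Exception (b): a current Category G Clearance is held; a current Class 1 Declaration is held; the baked goods are shelf-stable — every condition holds. But: (g) operates — the compliance score is 38 points, under the 48 points limit. (b) is therefore removed.
Exception (c) does not apply: the coverage ratio is 33%, short of 34%.
All of (d)'s requirements are met (gross monthly sales are $1,030, less than the $1,150 limit; the baked goods are home-kitchen produced). Turning to paragraphs (i)–(n): (i) operates — aggregate throughput is 1,490 units, less than the 1,750 units limit. (j) is triggered (the registered capacity is 790 units, less than the 850 units limit), but is displaced by (k): (k) operates — a current Provisional Certificate is held. (l) is triggered (the baseline figure is 561, under the 781 limit), but is displaced by (m): (m) operates against (l): some sales are to a restaurant for resale. (n) does not operate here (there is no Standing Exemption Letter in force), so (m) stands. So (d) is unavailable.
No exception displaces § 40.

Yes — Cora must hold a vendor licence.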